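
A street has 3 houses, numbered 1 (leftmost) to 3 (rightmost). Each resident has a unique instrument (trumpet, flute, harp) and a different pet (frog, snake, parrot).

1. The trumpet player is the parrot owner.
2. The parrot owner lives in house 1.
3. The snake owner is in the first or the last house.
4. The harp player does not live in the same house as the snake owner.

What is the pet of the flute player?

The parrot owner is in house 1 (clue 2).
The only pet still possible for house 2 is frog.
House 3 pet: only snake fits.
The trumpet player is in house 1 (clue 1).
That leaves harp as the instrument for house 2.
House 3 instrument: only flute fits.
So: house 1 = trumpet/parrot, house 2 = harp/frog, house 3 = flute/snake.

snake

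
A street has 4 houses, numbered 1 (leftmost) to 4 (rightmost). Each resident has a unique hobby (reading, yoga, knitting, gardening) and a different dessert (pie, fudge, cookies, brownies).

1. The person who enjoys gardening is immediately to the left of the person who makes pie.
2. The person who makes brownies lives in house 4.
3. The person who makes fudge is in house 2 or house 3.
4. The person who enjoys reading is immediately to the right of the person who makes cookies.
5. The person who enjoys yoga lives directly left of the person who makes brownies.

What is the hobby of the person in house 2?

The person who makes brownies is in house 4 (clue 2).
The person who enjoys yoga is in house 3 (clue 5).
That leaves cookies as the dessert for house 1.
The person who enjoys reading is in house 2 (clue 4).
That leaves gardening as the hobby for house 1.
So house 4 gets knitting for hobby.
Clue 1 places the person who makes pie in house 2.
House 3 dessert: only fudge fits.
So: house 1 = gardening/cookies, house 2 = reading/pie, house 3 = yoga/fudge, house 4 = knitting/brownies.

reading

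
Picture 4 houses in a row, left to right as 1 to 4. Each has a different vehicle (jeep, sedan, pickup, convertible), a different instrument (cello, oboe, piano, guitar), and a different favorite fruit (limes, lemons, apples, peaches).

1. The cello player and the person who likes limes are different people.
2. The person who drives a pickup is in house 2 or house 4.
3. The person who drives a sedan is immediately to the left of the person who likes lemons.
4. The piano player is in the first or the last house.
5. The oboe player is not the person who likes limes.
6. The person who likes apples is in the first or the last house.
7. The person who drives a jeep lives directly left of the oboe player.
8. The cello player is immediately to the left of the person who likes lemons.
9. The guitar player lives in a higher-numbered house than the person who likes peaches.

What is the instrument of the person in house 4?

oboe

The person who drives a pickup is narrowed to house 2 or 4; consider each.
Placing it in house 2 leads to a contradiction, so it's in house 4.
The piano player is narrowed to house 1 or 4; consider each.
Placing it in house 4 leads to a contradiction, so it's in house 1.
The person who drives a sedan is narrowed to house 2 or 3; consider each.
Placing it in house 3 leads to a contradiction, so it's in house 2.
The person who likes lemons is in house 3 (clue 3).
By clue 8, the cello player is in house 2.
Clue 7 places the person who drives a jeep in house 3.
The oboe player is in house 4 (clue 7).
So house 1 gets convertible for vehicle.
The only instrument still possible for house 3 is guitar.
The only favorite fruit still possible for house 2 is peaches.
Clue 5 places the person who likes limes in house 1.
House 4 favorite fruit: only apples fits.
So: house 1 = convertible/piano/limes, house 2 = sedan/cello/peaches, house 3 = jeep/guitar/lemons, house 4 = pickup/oboe/apples.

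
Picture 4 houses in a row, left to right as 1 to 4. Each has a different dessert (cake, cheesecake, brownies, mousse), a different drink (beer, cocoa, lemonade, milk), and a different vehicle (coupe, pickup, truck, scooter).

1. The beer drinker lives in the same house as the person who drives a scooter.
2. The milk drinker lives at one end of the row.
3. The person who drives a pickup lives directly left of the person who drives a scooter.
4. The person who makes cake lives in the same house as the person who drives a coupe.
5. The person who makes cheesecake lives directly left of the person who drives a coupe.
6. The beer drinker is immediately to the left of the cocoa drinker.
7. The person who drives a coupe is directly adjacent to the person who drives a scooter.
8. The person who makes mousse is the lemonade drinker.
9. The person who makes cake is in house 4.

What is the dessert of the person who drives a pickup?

mousse

Clue 9 places the person who makes cake in house 4.
Clue 4: the person who drives a coupe is in house 4.
Clue 5 places the person who makes cheesecake in house 3.
Clue 7 places the person who drives a scooter in house 3.
Clue 1 places the beer drinker in house 3.
The person who drives a pickup is in house 2 (clue 3).
Clue 6: the cocoa drinker is in house 4.
The only drink still possible for house 1 is milk.
The only drink still possible for house 2 is lemonade.
That leaves truck as the vehicle for house 1.
Clue 8 places the person who makes mousse in house 2.
So house 1 gets brownies for dessert.
So: house 1 = brownies/milk/truck, house 2 = mousse/lemonade/pickup, house 3 = cheesecake/beer/scooter, house 4 = cake/cocoa/coupe.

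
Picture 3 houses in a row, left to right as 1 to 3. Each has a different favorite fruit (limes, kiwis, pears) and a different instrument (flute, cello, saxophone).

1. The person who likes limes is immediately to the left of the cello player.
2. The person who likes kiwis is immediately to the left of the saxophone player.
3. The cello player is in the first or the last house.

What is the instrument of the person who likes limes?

saxophone

The cello player is in house 3 (clue 3).
That leaves pears as the favorite fruit for house 3.
The only instrument still possible for house 1 is flute.
So house 2 gets saxophone for instrument.
From clue 1, the person who likes limes must be in house 2.
The person who likes kiwis is in house 1 (clue 2).
So: house 1 = kiwis/flute, house 2 = limes/saxophone, house 3 = pears/cello.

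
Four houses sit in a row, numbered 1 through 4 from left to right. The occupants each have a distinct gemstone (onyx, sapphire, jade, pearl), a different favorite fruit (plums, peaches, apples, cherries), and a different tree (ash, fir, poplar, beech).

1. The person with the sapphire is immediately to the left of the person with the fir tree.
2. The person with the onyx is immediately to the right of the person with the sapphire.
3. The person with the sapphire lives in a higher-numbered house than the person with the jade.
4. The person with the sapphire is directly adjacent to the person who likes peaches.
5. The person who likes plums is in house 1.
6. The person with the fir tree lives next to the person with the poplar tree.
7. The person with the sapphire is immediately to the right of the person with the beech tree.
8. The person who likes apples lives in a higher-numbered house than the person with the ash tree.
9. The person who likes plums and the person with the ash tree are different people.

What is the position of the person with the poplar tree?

The person who likes plums is in house 1 (clue 5).
So house 1 gets beech for tree.
Clue 7: the person with the sapphire is in house 2.
That leaves jade as the gemstone for house 1.
Clue 1 places the person with the fir tree in house 3.
The person with the onyx is in house 3 (clue 2).
Clue 4 places the person who likes peaches in house 3.
So house 4 gets pearl for gemstone.
The only favorite fruit still possible for house 2 is cherries.
House 4's favorite fruit must be apples (nothing else left).
That leaves poplar as the tree for house 4.
That leaves ash as the tree for house 2.
So: house 1 = jade/plums/beech, house 2 = sapphire/cherries/ash, house 3 = onyx/peaches/fir, house 4 = pearl/apples/poplar.

4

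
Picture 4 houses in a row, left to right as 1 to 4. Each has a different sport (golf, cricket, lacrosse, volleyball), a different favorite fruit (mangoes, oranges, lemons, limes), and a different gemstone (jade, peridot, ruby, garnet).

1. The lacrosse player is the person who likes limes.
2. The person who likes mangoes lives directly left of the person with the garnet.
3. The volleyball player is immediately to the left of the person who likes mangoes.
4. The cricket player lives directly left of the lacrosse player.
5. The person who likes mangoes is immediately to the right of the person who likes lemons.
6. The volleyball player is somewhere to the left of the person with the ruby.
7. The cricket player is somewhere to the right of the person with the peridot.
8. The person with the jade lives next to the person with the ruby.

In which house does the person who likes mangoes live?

3

The cricket player is narrowed to house 2 or 3; consider each.
Placing it in house 2 leads to a contradiction, so it's in house 3.
From clue 4, the lacrosse player must be in house 4.
Clue 1: the person who likes limes is in house 4.
The golf player is narrowed to house 1 or 2; consider each.
Placing it in house 2 leads to a contradiction, so it's in house 1.
The only sport still possible for house 2 is volleyball.
Clue 3: the person who likes mangoes is in house 3.
By clue 5, the person who likes lemons is in house 2.
That leaves oranges as the favorite fruit for house 1.
So house 1 gets peridot for gemstone.
The only gemstone still possible for house 2 is jade.
The person with the garnet is in house 4 (clue 2).
By clue 8, the person with the ruby is in house 3.
So: house 1 = golf/oranges/peridot, house 2 = volleyball/lemons/jade, house 3 = cricket/mangoes/ruby, house 4 = lacrosse/limes/garnet.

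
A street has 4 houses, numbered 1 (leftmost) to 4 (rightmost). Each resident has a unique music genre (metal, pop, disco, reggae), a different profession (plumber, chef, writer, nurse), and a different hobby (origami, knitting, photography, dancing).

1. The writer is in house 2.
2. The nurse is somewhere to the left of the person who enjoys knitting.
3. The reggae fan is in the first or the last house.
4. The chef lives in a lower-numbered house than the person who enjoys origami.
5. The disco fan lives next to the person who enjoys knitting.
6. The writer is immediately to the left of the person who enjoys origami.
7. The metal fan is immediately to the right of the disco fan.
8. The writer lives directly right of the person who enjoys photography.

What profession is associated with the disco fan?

Clue 1 places the writer in house 2.
The person who enjoys origami is in house 3 (clue 6).
The person who enjoys photography is in house 1 (clue 8).
House 4 profession: only plumber fits.
By clue 4, the chef is in house 1.
House 3's profession must be nurse (nothing else left).
Clue 2 places the person who enjoys knitting in house 4.
From clue 5, the disco fan must be in house 3.
Clue 7 places the metal fan in house 4.
House 1's music genre must be reggae (nothing else left).
That leaves pop as the music genre for house 2.
House 2's hobby must be dancing (nothing else left).
So: house 1 = reggae/chef/photography, house 2 = pop/writer/dancing, house 3 = disco/nurse/origami, house 4 = metal/plumber/knitting.

nurse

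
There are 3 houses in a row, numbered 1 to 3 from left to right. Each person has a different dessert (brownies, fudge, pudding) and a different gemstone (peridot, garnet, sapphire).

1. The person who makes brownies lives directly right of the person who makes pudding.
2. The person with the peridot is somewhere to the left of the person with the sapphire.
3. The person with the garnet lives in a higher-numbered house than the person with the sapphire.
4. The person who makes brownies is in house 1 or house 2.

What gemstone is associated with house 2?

Clue 3: the person with the garnet is in house 3.
Clue 3 places the person with the sapphire in house 2.
By clue 4, the person who makes brownies is in house 2.
The only dessert still possible for house 1 is pudding.
So house 3 gets fudge for dessert.
House 1 gemstone: only peridot fits.
So: house 1 = pudding/peridot, house 2 = brownies/sapphire, house 3 = fudge/garnet.

sapphire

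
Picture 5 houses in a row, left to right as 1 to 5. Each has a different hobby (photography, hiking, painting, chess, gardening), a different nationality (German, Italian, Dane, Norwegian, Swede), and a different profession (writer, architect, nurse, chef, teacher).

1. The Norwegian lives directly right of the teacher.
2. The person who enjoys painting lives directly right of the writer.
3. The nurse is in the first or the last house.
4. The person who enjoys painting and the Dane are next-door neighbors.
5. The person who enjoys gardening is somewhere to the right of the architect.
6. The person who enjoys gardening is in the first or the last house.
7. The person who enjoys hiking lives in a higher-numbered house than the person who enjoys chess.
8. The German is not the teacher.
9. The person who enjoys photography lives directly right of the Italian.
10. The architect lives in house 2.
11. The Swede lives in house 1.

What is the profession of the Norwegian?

Clue 6: the person who enjoys gardening is in house 5.
Clue 10: the architect is in house 2.
Clue 11 places the Swede in house 1.
So house 1 gets chess for hobby.
The person who enjoys painting is narrowed to house 2 or 4; consider each.
Placing it in house 4 leads to a contradiction, so it's in house 2.
Clue 2: the writer is in house 1.
Clue 4: the Dane is in house 3.
The only profession still possible for house 5 is nurse.
By clue 9, the person who enjoys photography is in house 3.
House 4 hobby: only hiking fits.
House 2's nationality must be Italian (nothing else left).
The German is narrowed to house 4 or 5; consider each.
Placing it in house 4 leads to a contradiction, so it's in house 5.
The only nationality still possible for house 4 is Norwegian.
Clue 1: the teacher is in house 3.
The only profession still possible for house 4 is chef.
So: house 1 = chess/Swede/writer, house 2 = painting/Italian/architect, house 3 = photography/Dane/teacher, house 4 = hiking/Norwegian/chef, house 5 = gardening/German/nurse.

chef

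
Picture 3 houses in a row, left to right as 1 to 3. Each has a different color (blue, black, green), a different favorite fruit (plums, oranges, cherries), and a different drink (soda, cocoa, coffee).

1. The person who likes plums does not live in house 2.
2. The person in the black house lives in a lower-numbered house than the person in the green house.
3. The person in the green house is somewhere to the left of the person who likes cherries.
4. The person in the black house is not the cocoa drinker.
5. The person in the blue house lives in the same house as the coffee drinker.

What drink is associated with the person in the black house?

soda

The person in the green house is in house 2 (clue 3).
By clue 3, the person who likes cherries is in house 3.
So house 3 gets blue for color.
House 2's favorite fruit must be oranges (nothing else left).
The coffee drinker is in house 3 (clue 5).
House 1's color must be black (nothing else left).
The only favorite fruit still possible for house 1 is plums.
So house 1 gets soda for drink.
So house 2 gets cocoa for drink.
So: house 1 = black/plums/soda, house 2 = green/oranges/cocoa, house 3 = blue/cherries/coffee.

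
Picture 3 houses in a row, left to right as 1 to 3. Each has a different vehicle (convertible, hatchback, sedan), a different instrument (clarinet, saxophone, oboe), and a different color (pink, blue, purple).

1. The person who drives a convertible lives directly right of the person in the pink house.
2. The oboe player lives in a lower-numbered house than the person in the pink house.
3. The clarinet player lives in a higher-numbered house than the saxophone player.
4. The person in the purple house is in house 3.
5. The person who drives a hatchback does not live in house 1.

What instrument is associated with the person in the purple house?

Clue 2: the oboe player is in house 1.
Clue 2 places the person in the pink house in house 2.
Clue 4: the person in the purple house is in house 3.
So house 1 gets sedan for vehicle.
House 3's instrument must be clarinet (nothing else left).
House 1 color: only blue fits.
Clue 1: the person who drives a convertible is in house 3.
House 2's vehicle must be hatchback (nothing else left).
House 2's instrument must be saxophone (nothing else left).
So: house 1 = sedan/oboe/blue, house 2 = hatchback/saxophone/pink, house 3 = convertible/clarinet/purple.

clarinet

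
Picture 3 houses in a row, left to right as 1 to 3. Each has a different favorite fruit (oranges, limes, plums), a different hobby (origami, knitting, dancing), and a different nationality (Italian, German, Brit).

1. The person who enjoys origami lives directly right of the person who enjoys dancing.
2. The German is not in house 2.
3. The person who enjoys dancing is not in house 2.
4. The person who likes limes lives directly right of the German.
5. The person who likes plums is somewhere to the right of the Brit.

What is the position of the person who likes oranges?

Clue 3 places the person who enjoys dancing in house 1.
From clue 4, the person who likes limes must be in house 2.
By clue 4, the German is in house 1.
So house 1 gets oranges for favorite fruit.
House 3 favorite fruit: only plums fits.
So house 2 gets Brit for nationality.
House 3's nationality must be Italian (nothing else left).
Clue 1 places the person who enjoys origami in house 2.
That leaves knitting as the hobby for house 3.
So: house 1 = oranges/dancing/German, house 2 = limes/origami/Brit, house 3 = plums/knitting/Italian.

1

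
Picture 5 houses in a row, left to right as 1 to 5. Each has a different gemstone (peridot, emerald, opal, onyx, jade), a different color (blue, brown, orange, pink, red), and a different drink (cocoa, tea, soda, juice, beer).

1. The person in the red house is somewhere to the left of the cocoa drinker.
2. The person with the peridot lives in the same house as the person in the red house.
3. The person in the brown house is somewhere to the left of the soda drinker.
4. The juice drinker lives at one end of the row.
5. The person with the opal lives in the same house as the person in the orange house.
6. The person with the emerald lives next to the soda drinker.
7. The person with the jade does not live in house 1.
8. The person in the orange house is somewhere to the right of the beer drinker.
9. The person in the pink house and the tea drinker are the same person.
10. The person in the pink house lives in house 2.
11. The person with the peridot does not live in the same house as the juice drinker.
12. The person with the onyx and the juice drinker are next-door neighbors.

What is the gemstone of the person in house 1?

From clue 10, the person in the pink house must be in house 2.
From clue 9, the tea drinker must be in house 2.
So house 1 gets peridot for gemstone.
Clue 2 places the person in the red house in house 1.
By clue 11, the juice drinker is in house 5.
The person with the onyx is in house 4 (clue 12).
House 1 drink: only beer fits.
Clue 3 places the person in the brown house in house 3.
Clue 3 places the soda drinker in house 4.
That leaves jade as the gemstone for house 2.
So house 4 gets blue for color.
House 5's color must be orange (nothing else left).
The only drink still possible for house 3 is cocoa.
From clue 5, the person with the opal must be in house 5.
House 3's gemstone must be emerald (nothing else left).
So: house 1 = peridot/red/beer, house 2 = jade/pink/tea, house 3 = emerald/brown/cocoa, house 4 = onyx/blue/soda, house 5 = opal/orange/juice.

peridot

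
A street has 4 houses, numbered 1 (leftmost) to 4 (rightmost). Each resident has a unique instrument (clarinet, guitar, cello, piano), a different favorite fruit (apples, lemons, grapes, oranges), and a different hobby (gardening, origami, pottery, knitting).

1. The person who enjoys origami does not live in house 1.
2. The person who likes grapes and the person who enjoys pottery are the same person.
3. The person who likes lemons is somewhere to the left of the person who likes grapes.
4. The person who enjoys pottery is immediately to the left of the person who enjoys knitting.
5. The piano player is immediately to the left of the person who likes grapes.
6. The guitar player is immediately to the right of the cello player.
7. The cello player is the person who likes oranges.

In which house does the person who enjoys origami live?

4

The only favorite fruit still possible for house 4 is apples.
House 1's hobby must be gardening (nothing else left).
The piano player is narrowed to house 1 or 2; consider each.
Placing it in house 2 leads to a contradiction, so it's in house 1.
Clue 5: the person who likes grapes is in house 2.
House 3's favorite fruit must be oranges (nothing else left).
From clue 2, the person who enjoys pottery must be in house 2.
Clue 4: the person who enjoys knitting is in house 3.
By clue 7, the cello player is in house 3.
That leaves clarinet as the instrument for house 2.
That leaves guitar as the instrument for house 4.
So house 1 gets lemons for favorite fruit.
House 4's hobby must be origami (nothing else left).
So: house 1 = piano/lemons/gardening, house 2 = clarinet/grapes/pottery, house 3 = cello/oranges/knitting, house 4 = guitar/apples/origami.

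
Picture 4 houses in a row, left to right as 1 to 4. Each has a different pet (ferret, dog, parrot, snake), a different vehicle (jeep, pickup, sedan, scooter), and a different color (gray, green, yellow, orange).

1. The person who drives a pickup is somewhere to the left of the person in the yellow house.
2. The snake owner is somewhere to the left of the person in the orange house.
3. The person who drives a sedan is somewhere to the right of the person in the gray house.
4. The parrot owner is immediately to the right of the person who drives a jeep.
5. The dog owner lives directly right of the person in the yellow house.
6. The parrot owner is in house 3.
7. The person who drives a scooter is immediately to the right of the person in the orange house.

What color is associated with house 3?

yellow

From clue 6, the parrot owner must be in house 3.
House 4's color must be green (nothing else left).
By clue 4, the person who drives a jeep is in house 2.
From clue 5, the person in the yellow house must be in house 3.
House 4's pet must be dog (nothing else left).
That leaves pickup as the vehicle for house 1.
House 1's color must be gray (nothing else left).
That leaves orange as the color for house 2.
Clue 2 places the snake owner in house 1.
Clue 7: the person who drives a scooter is in house 3.
House 2's pet must be ferret (nothing else left).
The only vehicle still possible for house 4 is sedan.
So: house 1 = snake/pickup/gray, house 2 = ferret/jeep/orange, house 3 = parrot/scooter/yellow, house 4 = dog/sedan/green.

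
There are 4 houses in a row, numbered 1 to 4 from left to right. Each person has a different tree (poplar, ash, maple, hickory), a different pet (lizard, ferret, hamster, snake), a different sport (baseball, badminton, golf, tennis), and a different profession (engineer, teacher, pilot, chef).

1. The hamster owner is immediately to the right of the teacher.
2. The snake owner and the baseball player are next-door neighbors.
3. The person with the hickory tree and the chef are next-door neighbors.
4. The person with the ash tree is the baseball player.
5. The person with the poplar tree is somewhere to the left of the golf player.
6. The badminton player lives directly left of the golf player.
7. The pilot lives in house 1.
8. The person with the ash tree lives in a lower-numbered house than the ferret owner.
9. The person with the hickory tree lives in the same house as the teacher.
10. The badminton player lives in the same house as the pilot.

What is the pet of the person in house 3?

From clue 7, the pilot must be in house 1.
The badminton player is in house 1 (clue 10).
So house 4 gets maple for tree.
From clue 6, the golf player must be in house 2.
So house 1 gets poplar for tree.
House 4's sport must be tennis (nothing else left).
Clue 4 places the person with the ash tree in house 3.
From clue 8, the ferret owner must be in house 4.
So house 2 gets hickory for tree.
House 1 pet: only lizard fits.
The only pet still possible for house 2 is snake.
That leaves hamster as the pet for house 3.
So house 3 gets baseball for sport.
The teacher is in house 2 (clue 1).
From clue 3, the chef must be in house 3.
So house 4 gets engineer for profession.
So: house 1 = poplar/lizard/badminton/pilot, house 2 = hickory/snake/golf/teacher, house 3 = ash/hamster/baseball/chef, house 4 = maple/ferret/tennis/engineer.

hamster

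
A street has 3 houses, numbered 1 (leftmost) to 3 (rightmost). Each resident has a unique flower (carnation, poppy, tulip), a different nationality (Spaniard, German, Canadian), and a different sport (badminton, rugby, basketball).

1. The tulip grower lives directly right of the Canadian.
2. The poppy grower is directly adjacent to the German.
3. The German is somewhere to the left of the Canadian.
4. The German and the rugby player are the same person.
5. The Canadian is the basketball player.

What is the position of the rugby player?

Clue 3: the German is in house 1.
The Canadian is in house 2 (clue 3).
Clue 4: the rugby player is in house 1.
From clue 5, the basketball player must be in house 2.
House 3's nationality must be Spaniard (nothing else left).
That leaves badminton as the sport for house 3.
By clue 1, the tulip grower is in house 3.
The poppy grower is in house 2 (clue 2).
So house 1 gets carnation for flower.
So: house 1 = carnation/German/rugby, house 2 = poppy/Canadian/basketball, house 3 = tulip/Spaniard/badminton.

1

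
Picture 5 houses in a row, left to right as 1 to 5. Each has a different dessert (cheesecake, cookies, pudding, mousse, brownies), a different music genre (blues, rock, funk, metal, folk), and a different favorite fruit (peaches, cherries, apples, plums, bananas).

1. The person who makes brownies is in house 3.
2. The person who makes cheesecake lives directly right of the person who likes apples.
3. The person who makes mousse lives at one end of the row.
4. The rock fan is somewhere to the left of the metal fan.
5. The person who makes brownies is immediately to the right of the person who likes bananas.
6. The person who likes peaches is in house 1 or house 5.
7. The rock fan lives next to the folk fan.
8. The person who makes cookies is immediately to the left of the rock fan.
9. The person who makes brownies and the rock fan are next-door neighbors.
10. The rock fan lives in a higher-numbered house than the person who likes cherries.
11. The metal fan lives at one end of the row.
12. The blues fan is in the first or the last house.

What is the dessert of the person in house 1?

Clue 1: the person who makes brownies is in house 3.
Clue 5: the person who likes bananas is in house 2.
The metal fan is in house 5 (clue 11).
By clue 8, the person who makes cookies is in house 1.
The rock fan is in house 2 (clue 8).
From clue 10, the person who likes cherries must be in house 1.
House 5 dessert: only mousse fits.
So house 1 gets blues for music genre.
So house 3 gets folk for music genre.
House 4's music genre must be funk (nothing else left).
Clue 2: the person who makes cheesecake is in house 4.
The person who likes apples is in house 3 (clue 2).
House 2's dessert must be pudding (nothing else left).
That leaves plums as the favorite fruit for house 4.
So house 5 gets peaches for favorite fruit.
So: house 1 = cookies/blues/cherries, house 2 = pudding/rock/bananas, house 3 = brownies/folk/apples, house 4 = cheesecake/funk/plums, house 5 = mousse/metal/peaches.

cookies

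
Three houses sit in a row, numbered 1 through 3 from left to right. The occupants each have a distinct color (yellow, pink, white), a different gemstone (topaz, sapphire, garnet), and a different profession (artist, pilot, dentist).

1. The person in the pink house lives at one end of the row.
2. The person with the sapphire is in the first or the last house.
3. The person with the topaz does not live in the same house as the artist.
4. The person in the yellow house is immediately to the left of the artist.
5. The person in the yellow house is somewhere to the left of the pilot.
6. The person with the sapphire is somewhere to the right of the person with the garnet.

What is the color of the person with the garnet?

Clue 6 places the person with the sapphire in house 3.
So house 1 gets dentist for profession.
The person in the pink house is narrowed to house 1 or 3; consider each.
Placing it in house 1 leads to a contradiction, so it's in house 3.
The person in the white house is narrowed to house 1 or 2; consider each.
Placing it in house 1 leads to a contradiction, so it's in house 2.
So house 1 gets yellow for color.
By clue 4, the artist is in house 2.
So house 3 gets pilot for profession.
Clue 3 places the person with the topaz in house 1.
House 2's gemstone must be garnet (nothing else left).
So: house 1 = yellow/topaz/dentist, house 2 = white/garnet/artist, house 3 = pink/sapphire/pilot.

white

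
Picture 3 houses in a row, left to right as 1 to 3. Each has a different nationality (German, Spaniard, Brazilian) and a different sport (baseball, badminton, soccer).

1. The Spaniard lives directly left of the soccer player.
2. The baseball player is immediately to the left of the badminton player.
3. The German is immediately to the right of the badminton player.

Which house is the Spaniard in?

Clue 3: the German is in house 3.
By clue 3, the badminton player is in house 2.
House 1 sport: only baseball fits.
So house 3 gets soccer for sport.
Clue 1 places the Spaniard in house 2.
That leaves Brazilian as the nationality for house 1.
So: house 1 = Brazilian/baseball, house 2 = Spaniard/badminton, house 3 = German/soccer.

2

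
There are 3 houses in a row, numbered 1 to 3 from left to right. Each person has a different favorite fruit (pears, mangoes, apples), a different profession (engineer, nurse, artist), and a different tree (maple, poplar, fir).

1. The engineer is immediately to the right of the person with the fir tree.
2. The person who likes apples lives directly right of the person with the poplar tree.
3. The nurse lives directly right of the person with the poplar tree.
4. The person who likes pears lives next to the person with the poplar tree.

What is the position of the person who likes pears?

1

The only profession still possible for house 1 is artist.
That leaves maple as the tree for house 3.
The person who likes apples is narrowed to house 2 or 3; consider each.
Placing it in house 2 leads to a contradiction, so it's in house 3.
From clue 2, the person with the poplar tree must be in house 2.
The nurse is in house 3 (clue 3).
House 2's favorite fruit must be mangoes (nothing else left).
That leaves engineer as the profession for house 2.
So house 1 gets fir for tree.
House 1's favorite fruit must be pears (nothing else left).
So: house 1 = pears/artist/fir, house 2 = mangoes/engineer/poplar, house 3 = apples/nurse/maple.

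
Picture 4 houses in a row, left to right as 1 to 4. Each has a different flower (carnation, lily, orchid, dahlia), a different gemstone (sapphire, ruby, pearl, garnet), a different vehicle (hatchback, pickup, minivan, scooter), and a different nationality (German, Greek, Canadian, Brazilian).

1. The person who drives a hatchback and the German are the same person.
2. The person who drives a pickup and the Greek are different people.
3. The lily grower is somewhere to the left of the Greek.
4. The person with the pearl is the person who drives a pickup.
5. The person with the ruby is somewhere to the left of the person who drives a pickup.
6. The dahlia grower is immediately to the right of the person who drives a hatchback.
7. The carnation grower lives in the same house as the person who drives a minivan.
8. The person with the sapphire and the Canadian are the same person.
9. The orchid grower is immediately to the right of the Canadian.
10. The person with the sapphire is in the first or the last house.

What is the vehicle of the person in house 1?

scooter

From clue 8, the person with the sapphire must be in house 1.
Clue 8: the Canadian is in house 1.
Clue 9 places the orchid grower in house 2.
The dahlia grower is narrowed to house 3 or 4; consider each.
Placing it in house 4 leads to a contradiction, so it's in house 3.
The person who drives a hatchback is in house 2 (clue 6).
House 4's flower must be carnation (nothing else left).
The German is in house 2 (clue 1).
From clue 7, the person who drives a minivan must be in house 4.
The only flower still possible for house 1 is lily.
House 1 vehicle: only scooter fits.
So house 3 gets pickup for vehicle.
Clue 2 places the Greek in house 4.
Clue 4: the person with the pearl is in house 3.
Clue 5 places the person with the ruby in house 2.
House 4's gemstone must be garnet (nothing else left).
House 3 nationality: only Brazilian fits.
So: house 1 = lily/sapphire/scooter/Canadian, house 2 = orchid/ruby/hatchback/German, house 3 = dahlia/pearl/pickup/Brazilian, house 4 = carnation/garnet/minivan/Greek.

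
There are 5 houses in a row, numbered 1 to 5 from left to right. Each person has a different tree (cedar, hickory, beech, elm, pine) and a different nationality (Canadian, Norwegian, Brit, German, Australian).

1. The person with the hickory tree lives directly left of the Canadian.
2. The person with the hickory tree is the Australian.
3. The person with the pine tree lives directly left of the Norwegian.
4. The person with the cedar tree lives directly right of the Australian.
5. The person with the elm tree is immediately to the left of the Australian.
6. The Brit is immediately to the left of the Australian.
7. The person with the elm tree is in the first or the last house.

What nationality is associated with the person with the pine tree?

German

Clue 7: the person with the elm tree is in house 1.
By clue 5, the Australian is in house 2.
Clue 6 places the Brit in house 1.
Clue 2: the person with the hickory tree is in house 2.
Clue 4 places the person with the cedar tree in house 3.
That leaves pine as the tree for house 4.
The only tree still possible for house 5 is beech.
Clue 1: the Canadian is in house 3.
Clue 3: the Norwegian is in house 5.
House 4's nationality must be German (nothing else left).
So: house 1 = elm/Brit, house 2 = hickory/Australian, house 3 = cedar/Canadian, house 4 = pine/German, house 5 = beech/Norwegian.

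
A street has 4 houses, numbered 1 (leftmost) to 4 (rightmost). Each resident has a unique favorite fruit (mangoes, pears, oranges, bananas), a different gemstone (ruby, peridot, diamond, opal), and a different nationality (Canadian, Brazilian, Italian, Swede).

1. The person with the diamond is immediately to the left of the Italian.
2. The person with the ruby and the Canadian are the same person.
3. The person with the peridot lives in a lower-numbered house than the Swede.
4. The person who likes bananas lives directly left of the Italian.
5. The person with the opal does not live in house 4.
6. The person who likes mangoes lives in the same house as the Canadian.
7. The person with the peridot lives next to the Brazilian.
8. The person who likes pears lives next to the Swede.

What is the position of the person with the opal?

3

House 4 gemstone: only ruby fits.
Clue 2 places the Canadian in house 4.
From clue 6, the person who likes mangoes must be in house 4.
The only nationality still possible for house 1 is Brazilian.
From clue 7, the person with the peridot must be in house 2.
The only gemstone still possible for house 1 is diamond.
House 3 gemstone: only opal fits.
Clue 1: the Italian is in house 2.
From clue 3, the Swede must be in house 3.
From clue 4, the person who likes bananas must be in house 1.
From clue 8, the person who likes pears must be in house 2.
House 3's favorite fruit must be oranges (nothing else left).
So: house 1 = bananas/diamond/Brazilian, house 2 = pears/peridot/Italian, house 3 = oranges/opal/Swede, house 4 = mangoes/ruby/Canadian.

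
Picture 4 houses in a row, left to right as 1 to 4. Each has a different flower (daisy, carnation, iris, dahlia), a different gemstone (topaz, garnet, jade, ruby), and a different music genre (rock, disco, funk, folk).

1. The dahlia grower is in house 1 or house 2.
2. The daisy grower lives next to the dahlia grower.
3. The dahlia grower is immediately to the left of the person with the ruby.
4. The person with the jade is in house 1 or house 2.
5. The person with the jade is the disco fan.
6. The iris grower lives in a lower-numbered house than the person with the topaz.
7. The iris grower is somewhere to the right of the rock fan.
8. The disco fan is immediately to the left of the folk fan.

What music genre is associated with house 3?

folk

So house 4 gets carnation for flower.
House 4's music genre must be funk (nothing else left).
That leaves folk as the music genre for house 3.
The disco fan is in house 2 (clue 8).
House 1's music genre must be rock (nothing else left).
The person with the jade is in house 2 (clue 5).
So house 1 gets garnet for gemstone.
House 3 gemstone: only ruby fits.
House 4 gemstone: only topaz fits.
From clue 3, the dahlia grower must be in house 2.
House 1 flower: only daisy fits.
House 3's flower must be iris (nothing else left).
So: house 1 = daisy/garnet/rock, house 2 = dahlia/jade/disco, house 3 = iris/ruby/folk, house 4 = carnation/topaz/funk.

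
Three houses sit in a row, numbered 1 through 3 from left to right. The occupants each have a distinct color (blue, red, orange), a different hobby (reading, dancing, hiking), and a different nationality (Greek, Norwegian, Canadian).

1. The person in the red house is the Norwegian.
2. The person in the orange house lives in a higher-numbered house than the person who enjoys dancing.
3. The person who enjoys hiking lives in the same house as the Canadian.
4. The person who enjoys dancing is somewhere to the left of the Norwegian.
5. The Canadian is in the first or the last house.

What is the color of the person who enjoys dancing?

House 1 color: only blue fits.
The person in the orange house is narrowed to house 2 or 3; consider each.
Placing it in house 2 leads to a contradiction, so it's in house 3.
That leaves red as the color for house 2.
From clue 1, the Norwegian must be in house 2.
The person who enjoys dancing is in house 1 (clue 4).
House 2's hobby must be reading (nothing else left).
The only hobby still possible for house 3 is hiking.
By clue 3, the Canadian is in house 3.
That leaves Greek as the nationality for house 1.
So: house 1 = blue/dancing/Greek, house 2 = red/reading/Norwegian, house 3 = orange/hiking/Canadian.

blue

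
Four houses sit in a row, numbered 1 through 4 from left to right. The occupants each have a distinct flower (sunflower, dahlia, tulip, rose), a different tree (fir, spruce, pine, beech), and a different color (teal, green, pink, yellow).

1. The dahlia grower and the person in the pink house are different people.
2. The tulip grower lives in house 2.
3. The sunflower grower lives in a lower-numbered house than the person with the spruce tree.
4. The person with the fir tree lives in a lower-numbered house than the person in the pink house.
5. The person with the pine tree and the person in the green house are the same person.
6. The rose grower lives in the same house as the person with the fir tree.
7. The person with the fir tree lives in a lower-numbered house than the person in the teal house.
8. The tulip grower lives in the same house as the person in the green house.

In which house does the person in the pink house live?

By clue 2, the tulip grower is in house 2.
Clue 8 places the person in the green house in house 2.
House 4 flower: only dahlia fits.
The only color still possible for house 1 is yellow.
The person in the pink house is in house 3 (clue 1).
By clue 5, the person with the pine tree is in house 2.
By clue 6, the rose grower is in house 1.
Clue 6 places the person with the fir tree in house 1.
That leaves sunflower as the flower for house 3.
So house 4 gets teal for color.
The person with the spruce tree is in house 4 (clue 3).
So house 3 gets beech for tree.
So: house 1 = rose/fir/yellow, house 2 = tulip/pine/green, house 3 = sunflower/beech/pink, house 4 = dahlia/spruce/teal.

3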